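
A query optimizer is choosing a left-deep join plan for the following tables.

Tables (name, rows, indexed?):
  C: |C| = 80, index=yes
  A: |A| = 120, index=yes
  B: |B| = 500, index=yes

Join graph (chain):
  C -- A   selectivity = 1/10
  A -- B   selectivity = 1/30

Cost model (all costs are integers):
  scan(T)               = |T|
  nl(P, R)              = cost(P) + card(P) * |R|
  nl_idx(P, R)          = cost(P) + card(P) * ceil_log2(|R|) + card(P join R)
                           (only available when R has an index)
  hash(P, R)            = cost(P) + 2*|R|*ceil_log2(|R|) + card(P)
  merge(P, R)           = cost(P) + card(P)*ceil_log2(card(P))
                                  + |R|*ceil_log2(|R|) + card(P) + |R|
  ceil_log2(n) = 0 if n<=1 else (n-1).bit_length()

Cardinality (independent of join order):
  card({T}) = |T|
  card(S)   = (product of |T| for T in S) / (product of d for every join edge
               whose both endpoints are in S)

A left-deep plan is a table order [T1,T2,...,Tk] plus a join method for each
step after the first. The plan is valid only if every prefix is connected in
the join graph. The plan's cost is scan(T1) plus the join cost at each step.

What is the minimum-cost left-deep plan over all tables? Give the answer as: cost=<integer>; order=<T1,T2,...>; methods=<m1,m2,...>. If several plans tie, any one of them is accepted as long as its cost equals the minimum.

cost=5800; order=B,A,C; methods=hash,hash

Selinger DP (subsets sized 1..n):
  {C}: scan cost=80, card=80
  {A}: scan cost=120, card=120
  {B}: scan cost=500, card=500
  {AC}: card=960; try (C,hash)→1360, (A,nl_idx)→1600, (A,merge)→1680, (C,merge)→1720, (A,hash)→1840, (C,nl_idx)→1920 …(+2); best=1360 via (C,hash)
  {AB}: card=2000; try (A,hash)→2680, (B,nl_idx)→3200, (A,nl_idx)→6000, (B,merge)→6080, (A,merge)→6460, (B,hash)→9240 …(+2); best=2680 via (A,hash)
  {ABC}: card=16000; try (C,hash)→5800, (B,hash)→11320, (B,merge)→16920, (B,nl_idx)→26000, (C,merge)→27320, (C,nl_idx)→32680 …(+2); best=5800 via (C,hash)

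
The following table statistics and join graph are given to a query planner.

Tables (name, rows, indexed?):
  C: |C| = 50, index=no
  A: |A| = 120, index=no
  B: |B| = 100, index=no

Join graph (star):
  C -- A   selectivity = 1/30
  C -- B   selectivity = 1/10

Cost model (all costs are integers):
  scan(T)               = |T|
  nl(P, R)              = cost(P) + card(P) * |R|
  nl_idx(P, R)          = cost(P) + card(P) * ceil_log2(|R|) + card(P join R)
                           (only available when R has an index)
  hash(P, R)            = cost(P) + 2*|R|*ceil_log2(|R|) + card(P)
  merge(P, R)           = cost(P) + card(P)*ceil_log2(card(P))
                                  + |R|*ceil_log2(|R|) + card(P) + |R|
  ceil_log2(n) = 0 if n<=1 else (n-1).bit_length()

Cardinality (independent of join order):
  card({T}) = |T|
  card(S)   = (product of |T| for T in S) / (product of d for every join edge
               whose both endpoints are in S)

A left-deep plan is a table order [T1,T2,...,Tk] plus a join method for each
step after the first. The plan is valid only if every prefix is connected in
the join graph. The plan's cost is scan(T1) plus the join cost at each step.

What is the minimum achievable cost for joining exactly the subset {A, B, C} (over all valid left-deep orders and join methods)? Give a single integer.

Selinger DP over subsets of {A,B,C}:
  {C}: scan cost=50, card=50
  {A}: scan cost=120, card=120
  {B}: scan cost=100, card=100
  {AC}: card=200; try (C,hash)→840, (A,merge)→1360, (C,merge)→1430, (A,hash)→1780, (A,nl)→6050, (C,nl)→6120; best=840 via (C,hash)
  {BC}: card=500; try (C,hash)→800, (B,merge)→1200, (C,merge)→1250, (B,hash)→1500, (B,nl)→5050, (C,nl)→5100; best=800 via (C,hash)
  {ABC}: card=2000; try (B,hash)→2440, (A,hash)→2980, (B,merge)→3440, (A,merge)→6760, (B,nl)→20840, (A,nl)→60800; best=2440 via (B,hash)

2440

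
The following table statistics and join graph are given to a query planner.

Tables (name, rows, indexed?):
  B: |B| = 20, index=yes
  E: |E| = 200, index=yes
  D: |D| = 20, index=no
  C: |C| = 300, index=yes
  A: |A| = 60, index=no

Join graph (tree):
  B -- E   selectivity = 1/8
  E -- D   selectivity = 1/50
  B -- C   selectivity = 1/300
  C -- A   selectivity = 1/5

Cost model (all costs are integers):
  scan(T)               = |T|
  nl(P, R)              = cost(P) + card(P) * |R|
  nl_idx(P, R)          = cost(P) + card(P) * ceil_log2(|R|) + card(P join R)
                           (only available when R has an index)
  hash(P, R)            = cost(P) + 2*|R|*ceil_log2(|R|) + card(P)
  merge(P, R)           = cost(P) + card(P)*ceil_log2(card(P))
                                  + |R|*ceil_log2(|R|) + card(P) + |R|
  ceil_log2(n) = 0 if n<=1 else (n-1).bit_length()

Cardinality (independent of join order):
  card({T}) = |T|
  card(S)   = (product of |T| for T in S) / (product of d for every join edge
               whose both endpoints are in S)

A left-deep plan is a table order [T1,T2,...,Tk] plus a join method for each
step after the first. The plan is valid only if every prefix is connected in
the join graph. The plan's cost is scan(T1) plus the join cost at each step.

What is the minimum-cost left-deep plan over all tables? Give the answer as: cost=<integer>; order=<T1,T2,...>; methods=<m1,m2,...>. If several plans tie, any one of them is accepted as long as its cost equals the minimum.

cost=2500; order=B,C,E,D,A; methods=nl_idx,nl_idx,hash,hash

Selinger DP (subsets sized 1..n):
  {B}: scan cost=20, card=20
  {E}: scan cost=200, card=200
  {D}: scan cost=20, card=20
  {C}: scan cost=300, card=300
  {A}: scan cost=60, card=60
  {BE}: card=500; try (B,hash)→600, (E,nl_idx)→680, (B,nl_idx)→1700, (E,merge)→1940, (B,merge)→2120, (E,hash)→3240 …(+2); best=600 via (B,hash)
  {BC}: card=20; try (C,nl_idx)→220, (B,hash)→800, (B,nl_idx)→1820, (C,merge)→3140, (B,merge)→3420, (C,hash)→5440 …(+2); best=220 via (C,nl_idx)
  {DE}: card=80; try (E,nl_idx)→260, (D,hash)→600, (E,merge)→1940, (D,merge)→2120, (E,hash)→3240, (E,nl)→4020 …(+1); best=260 via (E,nl_idx)
  {AC}: card=3600; try (A,hash)→1320, (C,merge)→3480, (A,merge)→3720, (C,nl_idx)→4200, (C,hash)→5520, (C,nl)→18060 …(+1); best=1320 via (A,hash)
  {BDE}: card=200; try (B,hash)→540, (B,nl_idx)→860, (B,merge)→1020, (D,hash)→1300, (B,nl)→1860, (D,merge)→5720 …(+1); best=540 via (B,hash)
  {BCE}: card=500; try (E,nl_idx)→880, (E,merge)→2140, (E,hash)→3440, (E,nl)→4220, (C,nl_idx)→5600, (C,hash)→6500 …(+2); best=880 via (E,nl_idx)
  {ABC}: card=240; try (A,merge)→760, (A,hash)→960, (A,nl)→1420, (B,hash)→5120, (B,nl_idx)→19560, (B,merge)→48240 …(+1); best=760 via (A,merge)
  {BCDE}: card=200; try (D,hash)→1580, (C,nl_idx)→2540, (C,merge)→5340, (D,merge)→6000, (C,hash)→6140, (D,nl)→10880 …(+1); best=1580 via (D,hash)
  {ABCE}: card=6000; try (A,hash)→2100, (E,hash)→4200, (E,merge)→4720, (A,merge)→6300, (E,nl_idx)→8680, (A,nl)→30880 …(+1); best=2100 via (A,hash)
  {ABCDE}: card=2400; try (A,hash)→2500, (A,merge)→3800, (D,hash)→8300, (A,nl)→13580, (D,merge)→86220, (D,nl)→122100; best=2500 via (A,hash)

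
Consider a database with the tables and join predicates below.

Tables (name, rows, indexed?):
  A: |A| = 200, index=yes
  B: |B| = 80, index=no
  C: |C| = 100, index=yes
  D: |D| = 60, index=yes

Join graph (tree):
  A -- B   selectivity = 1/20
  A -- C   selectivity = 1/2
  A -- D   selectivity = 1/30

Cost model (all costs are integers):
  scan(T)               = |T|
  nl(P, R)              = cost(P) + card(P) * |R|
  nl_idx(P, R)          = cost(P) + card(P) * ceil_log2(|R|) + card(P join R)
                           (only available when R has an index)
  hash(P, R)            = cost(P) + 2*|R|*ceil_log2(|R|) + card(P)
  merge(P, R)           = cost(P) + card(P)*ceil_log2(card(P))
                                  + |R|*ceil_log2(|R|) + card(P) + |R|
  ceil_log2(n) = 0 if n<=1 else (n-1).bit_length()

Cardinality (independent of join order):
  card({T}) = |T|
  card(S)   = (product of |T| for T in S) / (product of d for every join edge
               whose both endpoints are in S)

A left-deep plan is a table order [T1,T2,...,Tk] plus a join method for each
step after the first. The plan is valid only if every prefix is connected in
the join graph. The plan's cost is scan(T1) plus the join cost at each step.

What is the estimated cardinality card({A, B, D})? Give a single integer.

Tables in S: A(200), B(80), D(60)
Edges inside S: A-B(d=20), A-D(d=30)
numerator = 200 * 80 * 60 = 960000
denominator = 20 * 30 = 600
card(S) = 960000 / 600 = 1600

1600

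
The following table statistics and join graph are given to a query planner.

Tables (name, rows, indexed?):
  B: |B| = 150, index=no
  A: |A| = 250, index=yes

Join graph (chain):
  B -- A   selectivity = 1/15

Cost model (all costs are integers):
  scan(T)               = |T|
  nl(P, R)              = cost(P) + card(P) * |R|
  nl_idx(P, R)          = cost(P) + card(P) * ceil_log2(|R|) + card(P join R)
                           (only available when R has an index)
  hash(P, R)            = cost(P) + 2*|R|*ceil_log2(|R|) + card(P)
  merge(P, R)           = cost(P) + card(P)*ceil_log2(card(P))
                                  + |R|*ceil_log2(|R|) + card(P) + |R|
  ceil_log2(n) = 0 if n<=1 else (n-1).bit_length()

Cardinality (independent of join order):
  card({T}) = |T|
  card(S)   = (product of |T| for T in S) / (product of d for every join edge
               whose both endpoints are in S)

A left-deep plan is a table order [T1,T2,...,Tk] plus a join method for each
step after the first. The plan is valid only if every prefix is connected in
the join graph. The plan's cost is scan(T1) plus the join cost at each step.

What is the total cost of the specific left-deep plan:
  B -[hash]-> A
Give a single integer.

step 1: scan B: cost=150, card=150
step 2: join A via hash
    card(P join A) = 150*250/(15) = 2500
    cost = 150 + 2*250*8 + 150 = 4300

4300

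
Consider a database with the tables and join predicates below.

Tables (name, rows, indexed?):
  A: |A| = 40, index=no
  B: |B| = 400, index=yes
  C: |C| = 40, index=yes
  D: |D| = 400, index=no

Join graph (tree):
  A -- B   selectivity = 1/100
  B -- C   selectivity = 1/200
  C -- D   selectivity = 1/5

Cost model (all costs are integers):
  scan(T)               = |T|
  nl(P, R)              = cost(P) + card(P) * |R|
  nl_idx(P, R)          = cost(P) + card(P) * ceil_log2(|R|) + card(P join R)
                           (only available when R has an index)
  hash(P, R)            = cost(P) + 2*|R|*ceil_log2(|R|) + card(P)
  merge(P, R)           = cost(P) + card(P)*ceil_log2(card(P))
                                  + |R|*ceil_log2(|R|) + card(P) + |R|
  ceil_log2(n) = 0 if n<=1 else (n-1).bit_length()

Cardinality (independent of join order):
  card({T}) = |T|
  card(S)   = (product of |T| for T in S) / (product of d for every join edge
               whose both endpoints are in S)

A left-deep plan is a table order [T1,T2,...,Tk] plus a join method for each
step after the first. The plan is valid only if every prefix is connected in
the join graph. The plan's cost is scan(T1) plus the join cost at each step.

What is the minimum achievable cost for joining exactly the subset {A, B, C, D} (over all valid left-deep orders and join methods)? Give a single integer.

Selinger DP over subsets of {A,B,C,D}:
  {A}: scan cost=40, card=40
  {B}: scan cost=400, card=400
  {C}: scan cost=40, card=40
  {D}: scan cost=400, card=400
  {AB}: card=160; try (B,nl_idx)→560, (A,hash)→1280, (B,merge)→4320, (A,merge)→4680, (B,hash)→7280, (B,nl)→16040 …(+1); best=560 via (B,nl_idx)
  {BC}: card=80; try (B,nl_idx)→480, (C,hash)→1280, (C,nl_idx)→2880, (B,merge)→4320, (C,merge)→4680, (B,hash)→7280 …(+2); best=480 via (B,nl_idx)
  {CD}: card=3200; try (C,hash)→1280, (D,merge)→4320, (C,merge)→4680, (C,nl_idx)→6000, (D,hash)→7280, (D,nl)→16040 …(+1); best=1280 via (C,hash)
  {ABC}: card=32; try (A,hash)→1040, (C,hash)→1200, (A,merge)→1400, (C,nl_idx)→1552, (C,merge)→2280, (A,nl)→3680 …(+1); best=1040 via (A,hash)
  {BCD}: card=6400; try (D,merge)→5120, (D,hash)→7760, (B,hash)→11680, (D,nl)→32480, (B,nl_idx)→36480, (B,merge)→46880 …(+1); best=5120 via (D,merge)
  {ABCD}: card=2560; try (D,merge)→5232, (D,hash)→8272, (A,hash)→12000, (D,nl)→13840, (A,merge)→95000, (A,nl)→261120; best=5232 via (D,merge)

5232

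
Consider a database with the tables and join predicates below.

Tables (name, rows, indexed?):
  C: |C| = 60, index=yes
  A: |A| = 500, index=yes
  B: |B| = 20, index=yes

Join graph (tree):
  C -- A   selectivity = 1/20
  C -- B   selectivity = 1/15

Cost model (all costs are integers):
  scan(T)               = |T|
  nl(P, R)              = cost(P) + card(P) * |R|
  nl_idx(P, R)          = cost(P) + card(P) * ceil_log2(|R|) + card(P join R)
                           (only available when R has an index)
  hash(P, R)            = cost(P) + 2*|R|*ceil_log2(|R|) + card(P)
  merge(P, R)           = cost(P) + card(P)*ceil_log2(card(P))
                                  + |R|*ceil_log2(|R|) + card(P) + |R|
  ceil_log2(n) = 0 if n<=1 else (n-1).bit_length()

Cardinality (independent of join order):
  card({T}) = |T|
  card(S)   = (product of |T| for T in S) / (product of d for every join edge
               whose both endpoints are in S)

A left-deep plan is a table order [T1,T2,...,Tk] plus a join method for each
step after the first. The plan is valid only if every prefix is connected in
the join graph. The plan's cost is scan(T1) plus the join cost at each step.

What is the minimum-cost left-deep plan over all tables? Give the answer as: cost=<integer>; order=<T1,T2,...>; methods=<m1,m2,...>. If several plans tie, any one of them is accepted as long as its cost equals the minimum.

cost=2940; order=B,C,A; methods=nl_idx,nl_idx

Selinger DP (subsets sized 1..n):
  {C}: scan cost=60, card=60
  {A}: scan cost=500, card=500
  {B}: scan cost=20, card=20
  {AC}: card=1500; try (C,hash)→1720, (A,nl_idx)→2100, (C,nl_idx)→5000, (A,merge)→5480, (C,merge)→5920, (A,hash)→9120 …(+2); best=1720 via (C,hash)
  {BC}: card=80; try (C,nl_idx)→220, (B,hash)→320, (B,nl_idx)→440, (C,merge)→560, (B,merge)→600, (C,hash)→760 …(+2); best=220 via (C,nl_idx)
  {ABC}: card=2000; try (A,nl_idx)→2940, (B,hash)→3420, (A,merge)→5860, (A,hash)→9300, (B,nl_idx)→11220, (B,merge)→19840 …(+2); best=2940 via (A,nl_idx)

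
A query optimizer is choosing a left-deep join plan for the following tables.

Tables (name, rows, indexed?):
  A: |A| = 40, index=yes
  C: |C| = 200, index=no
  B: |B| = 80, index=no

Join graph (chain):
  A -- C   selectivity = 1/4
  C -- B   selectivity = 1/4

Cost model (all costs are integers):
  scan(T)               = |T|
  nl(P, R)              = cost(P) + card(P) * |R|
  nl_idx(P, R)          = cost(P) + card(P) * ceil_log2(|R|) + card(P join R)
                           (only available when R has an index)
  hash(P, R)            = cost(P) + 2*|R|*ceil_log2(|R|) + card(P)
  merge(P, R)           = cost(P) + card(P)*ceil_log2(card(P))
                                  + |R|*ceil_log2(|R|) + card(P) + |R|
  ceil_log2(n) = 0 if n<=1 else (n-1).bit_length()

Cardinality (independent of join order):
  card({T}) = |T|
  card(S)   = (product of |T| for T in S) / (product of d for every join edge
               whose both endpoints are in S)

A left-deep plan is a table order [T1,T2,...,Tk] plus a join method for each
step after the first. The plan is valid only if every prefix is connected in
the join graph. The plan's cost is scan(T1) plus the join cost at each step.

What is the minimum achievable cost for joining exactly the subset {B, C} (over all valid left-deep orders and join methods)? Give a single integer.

1520

Selinger DP over subsets of {B,C}:
  {C}: scan cost=200, card=200
  {B}: scan cost=80, card=80
  {BC}: card=4000; try (B,hash)→1520, (C,merge)→2520, (B,merge)→2640, (C,hash)→3360, (C,nl)→16080, (B,nl)→16200; best=1520 via (B,hash)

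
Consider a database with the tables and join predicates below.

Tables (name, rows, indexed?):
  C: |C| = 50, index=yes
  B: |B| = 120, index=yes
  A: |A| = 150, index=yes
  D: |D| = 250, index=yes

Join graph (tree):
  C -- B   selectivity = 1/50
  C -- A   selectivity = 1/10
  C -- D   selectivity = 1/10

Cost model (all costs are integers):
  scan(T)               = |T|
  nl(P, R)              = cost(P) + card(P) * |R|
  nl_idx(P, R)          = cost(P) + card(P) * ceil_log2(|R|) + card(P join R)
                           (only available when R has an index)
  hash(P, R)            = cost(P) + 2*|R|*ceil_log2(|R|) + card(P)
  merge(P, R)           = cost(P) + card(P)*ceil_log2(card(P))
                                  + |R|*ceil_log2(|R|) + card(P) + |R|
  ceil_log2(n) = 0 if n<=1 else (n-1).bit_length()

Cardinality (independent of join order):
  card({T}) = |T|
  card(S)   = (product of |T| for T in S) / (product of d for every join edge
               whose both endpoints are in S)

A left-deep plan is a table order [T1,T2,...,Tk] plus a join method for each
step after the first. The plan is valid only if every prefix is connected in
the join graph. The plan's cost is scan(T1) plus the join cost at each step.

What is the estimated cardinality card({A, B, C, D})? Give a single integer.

Tables in S: A(150), B(120), C(50), D(250)
Edges inside S: C-B(d=50), C-A(d=10), C-D(d=10)
numerator = 150 * 120 * 50 * 250 = 225000000
denominator = 50 * 10 * 10 = 5000
card(S) = 225000000 / 5000 = 45000

45000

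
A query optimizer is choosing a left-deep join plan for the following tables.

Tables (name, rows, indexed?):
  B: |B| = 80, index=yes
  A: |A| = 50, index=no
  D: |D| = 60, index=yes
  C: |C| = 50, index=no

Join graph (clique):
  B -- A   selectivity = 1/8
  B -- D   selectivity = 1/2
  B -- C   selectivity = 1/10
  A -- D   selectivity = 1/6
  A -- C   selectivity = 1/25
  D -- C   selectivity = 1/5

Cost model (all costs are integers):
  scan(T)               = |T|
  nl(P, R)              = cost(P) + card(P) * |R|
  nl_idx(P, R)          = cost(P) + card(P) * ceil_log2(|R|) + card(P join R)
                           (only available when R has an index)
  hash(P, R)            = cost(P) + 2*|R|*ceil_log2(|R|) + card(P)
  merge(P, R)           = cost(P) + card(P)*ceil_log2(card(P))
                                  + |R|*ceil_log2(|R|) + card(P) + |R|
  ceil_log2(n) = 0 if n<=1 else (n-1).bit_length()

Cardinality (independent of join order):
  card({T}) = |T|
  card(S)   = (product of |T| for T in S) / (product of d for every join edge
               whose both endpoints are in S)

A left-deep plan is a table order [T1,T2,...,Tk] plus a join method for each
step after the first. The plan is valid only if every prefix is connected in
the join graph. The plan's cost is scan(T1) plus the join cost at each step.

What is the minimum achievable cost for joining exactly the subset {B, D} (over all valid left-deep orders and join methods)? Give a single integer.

880

Selinger DP over subsets of {B,D}:
  {B}: scan cost=80, card=80
  {D}: scan cost=60, card=60
  {BD}: card=2400; try (D,hash)→880, (B,merge)→1120, (D,merge)→1140, (B,hash)→1240, (B,nl_idx)→2880, (D,nl_idx)→2960 …(+2); best=880 via (D,hash)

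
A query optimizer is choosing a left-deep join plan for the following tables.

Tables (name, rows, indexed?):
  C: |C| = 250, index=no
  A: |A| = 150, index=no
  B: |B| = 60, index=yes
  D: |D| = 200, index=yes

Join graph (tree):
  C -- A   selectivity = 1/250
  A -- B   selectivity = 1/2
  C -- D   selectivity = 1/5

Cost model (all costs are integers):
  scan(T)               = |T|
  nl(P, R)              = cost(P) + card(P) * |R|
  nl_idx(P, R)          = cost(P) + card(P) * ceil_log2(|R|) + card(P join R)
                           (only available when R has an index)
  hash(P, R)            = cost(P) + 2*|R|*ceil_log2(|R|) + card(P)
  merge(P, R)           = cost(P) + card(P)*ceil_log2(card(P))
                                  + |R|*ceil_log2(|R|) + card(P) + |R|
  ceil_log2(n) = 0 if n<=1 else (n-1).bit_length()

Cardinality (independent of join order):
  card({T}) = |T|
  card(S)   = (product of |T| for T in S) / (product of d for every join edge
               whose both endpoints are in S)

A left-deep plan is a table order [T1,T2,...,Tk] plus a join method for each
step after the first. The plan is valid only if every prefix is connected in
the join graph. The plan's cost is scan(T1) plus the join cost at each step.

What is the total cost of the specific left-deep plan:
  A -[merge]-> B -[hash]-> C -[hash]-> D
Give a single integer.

step 1: scan A: cost=150, card=150
step 2: join B via merge
    card(P join B) = 150*60/(2) = 4500
    cost = 150 + 150*8 + 60*6 + 150 + 60 = 1920
step 3: join C via hash
    card(P join C) = 4500*250/(250) = 4500
    cost = 1920 + 2*250*8 + 4500 = 10420
step 4: join D via hash
    card(P join D) = 4500*200/(5) = 180000
    cost = 10420 + 2*200*8 + 4500 = 18120

18120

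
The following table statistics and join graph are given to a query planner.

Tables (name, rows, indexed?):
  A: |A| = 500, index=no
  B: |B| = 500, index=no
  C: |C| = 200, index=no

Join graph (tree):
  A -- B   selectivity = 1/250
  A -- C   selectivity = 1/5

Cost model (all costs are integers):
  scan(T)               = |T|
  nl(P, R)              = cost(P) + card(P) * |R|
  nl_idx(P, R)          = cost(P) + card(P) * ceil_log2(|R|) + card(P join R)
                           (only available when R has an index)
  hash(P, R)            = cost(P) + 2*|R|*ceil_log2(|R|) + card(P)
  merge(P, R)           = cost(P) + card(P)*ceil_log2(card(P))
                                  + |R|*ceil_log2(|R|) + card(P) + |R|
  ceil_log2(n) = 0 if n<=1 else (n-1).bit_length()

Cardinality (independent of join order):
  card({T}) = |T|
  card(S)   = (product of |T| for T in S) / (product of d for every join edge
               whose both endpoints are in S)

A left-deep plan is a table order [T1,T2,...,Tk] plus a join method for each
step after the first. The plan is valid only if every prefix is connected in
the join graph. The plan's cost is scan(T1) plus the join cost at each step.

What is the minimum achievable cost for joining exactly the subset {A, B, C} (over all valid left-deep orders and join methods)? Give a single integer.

Selinger DP over subsets of {A,B,C}:
  {A}: scan cost=500, card=500
  {B}: scan cost=500, card=500
  {C}: scan cost=200, card=200
  {AB}: card=1000; try (B,hash)→10000, (A,hash)→10000, (B,merge)→10500, (A,merge)→10500, (B,nl)→250500, (A,nl)→250500; best=10000 via (B,hash)
  {AC}: card=20000; try (C,hash)→4200, (A,merge)→7000, (C,merge)→7300, (A,hash)→9400, (A,nl)→100200, (C,nl)→100500; best=4200 via (C,hash)
  {ABC}: card=40000; try (C,hash)→14200, (C,merge)→22800, (B,hash)→33200, (C,nl)→210000, (B,merge)→329200, (B,nl)→10004200; best=14200 via (C,hash)

14200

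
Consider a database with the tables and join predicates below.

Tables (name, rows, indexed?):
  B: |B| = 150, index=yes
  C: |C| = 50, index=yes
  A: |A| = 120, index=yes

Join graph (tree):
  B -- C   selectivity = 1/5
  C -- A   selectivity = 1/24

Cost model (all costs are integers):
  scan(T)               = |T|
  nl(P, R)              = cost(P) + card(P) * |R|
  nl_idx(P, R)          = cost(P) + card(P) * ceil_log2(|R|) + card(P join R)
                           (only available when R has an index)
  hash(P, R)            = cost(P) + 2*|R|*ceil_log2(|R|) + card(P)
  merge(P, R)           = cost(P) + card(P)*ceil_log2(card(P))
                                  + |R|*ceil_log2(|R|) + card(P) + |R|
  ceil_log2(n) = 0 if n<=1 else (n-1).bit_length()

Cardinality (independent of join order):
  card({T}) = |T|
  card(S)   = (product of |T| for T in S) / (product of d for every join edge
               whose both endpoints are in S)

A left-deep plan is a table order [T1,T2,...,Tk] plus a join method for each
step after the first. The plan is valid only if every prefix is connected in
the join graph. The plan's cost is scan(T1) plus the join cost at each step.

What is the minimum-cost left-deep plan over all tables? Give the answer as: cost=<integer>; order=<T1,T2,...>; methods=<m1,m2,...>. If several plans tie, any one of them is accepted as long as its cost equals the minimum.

cost=3300; order=C,A,B; methods=nl_idx,hash

Selinger DP (subsets sized 1..n):
  {B}: scan cost=150, card=150
  {C}: scan cost=50, card=50
  {A}: scan cost=120, card=120
  {BC}: card=1500; try (C,hash)→900, (B,merge)→1750, (C,merge)→1850, (B,nl_idx)→1950, (B,hash)→2500, (C,nl_idx)→2550 …(+2); best=900 via (C,hash)
  {AC}: card=250; try (A,nl_idx)→650, (C,hash)→840, (C,nl_idx)→1090, (A,merge)→1360, (C,merge)→1430, (A,hash)→1780 …(+2); best=650 via (A,nl_idx)
  {ABC}: card=7500; try (B,hash)→3300, (A,hash)→4080, (B,merge)→4250, (B,nl_idx)→10150, (A,nl_idx)→18900, (A,merge)→19860 …(+2); best=3300 via (B,hash)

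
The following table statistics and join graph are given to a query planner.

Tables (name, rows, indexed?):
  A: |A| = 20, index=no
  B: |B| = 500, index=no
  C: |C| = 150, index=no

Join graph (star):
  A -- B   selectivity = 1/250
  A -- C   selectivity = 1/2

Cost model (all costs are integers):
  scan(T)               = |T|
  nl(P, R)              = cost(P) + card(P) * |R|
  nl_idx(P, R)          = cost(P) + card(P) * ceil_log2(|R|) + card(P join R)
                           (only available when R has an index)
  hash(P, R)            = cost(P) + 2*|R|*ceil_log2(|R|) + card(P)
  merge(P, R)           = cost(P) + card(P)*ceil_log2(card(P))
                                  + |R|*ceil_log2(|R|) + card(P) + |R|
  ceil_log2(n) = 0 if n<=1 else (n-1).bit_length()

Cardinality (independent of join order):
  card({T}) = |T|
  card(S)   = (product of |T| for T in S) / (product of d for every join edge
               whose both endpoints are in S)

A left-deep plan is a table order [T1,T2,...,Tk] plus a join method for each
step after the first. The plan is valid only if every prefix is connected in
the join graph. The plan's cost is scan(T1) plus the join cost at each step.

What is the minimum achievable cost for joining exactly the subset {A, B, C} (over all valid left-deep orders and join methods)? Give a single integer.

Selinger DP over subsets of {A,B,C}:
  {A}: scan cost=20, card=20
  {B}: scan cost=500, card=500
  {C}: scan cost=150, card=150
  {AB}: card=40; try (A,hash)→1200, (B,merge)→5140, (A,merge)→5620, (B,hash)→9040, (B,nl)→10020, (A,nl)→10500; best=1200 via (A,hash)
  {AC}: card=1500; try (A,hash)→500, (C,merge)→1490, (A,merge)→1620, (C,hash)→2440, (C,nl)→3020, (A,nl)→3150; best=500 via (A,hash)
  {ABC}: card=3000; try (C,merge)→2830, (C,hash)→3640, (C,nl)→7200, (B,hash)→11000, (B,merge)→23500, (B,nl)→750500; best=2830 via (C,merge)

2830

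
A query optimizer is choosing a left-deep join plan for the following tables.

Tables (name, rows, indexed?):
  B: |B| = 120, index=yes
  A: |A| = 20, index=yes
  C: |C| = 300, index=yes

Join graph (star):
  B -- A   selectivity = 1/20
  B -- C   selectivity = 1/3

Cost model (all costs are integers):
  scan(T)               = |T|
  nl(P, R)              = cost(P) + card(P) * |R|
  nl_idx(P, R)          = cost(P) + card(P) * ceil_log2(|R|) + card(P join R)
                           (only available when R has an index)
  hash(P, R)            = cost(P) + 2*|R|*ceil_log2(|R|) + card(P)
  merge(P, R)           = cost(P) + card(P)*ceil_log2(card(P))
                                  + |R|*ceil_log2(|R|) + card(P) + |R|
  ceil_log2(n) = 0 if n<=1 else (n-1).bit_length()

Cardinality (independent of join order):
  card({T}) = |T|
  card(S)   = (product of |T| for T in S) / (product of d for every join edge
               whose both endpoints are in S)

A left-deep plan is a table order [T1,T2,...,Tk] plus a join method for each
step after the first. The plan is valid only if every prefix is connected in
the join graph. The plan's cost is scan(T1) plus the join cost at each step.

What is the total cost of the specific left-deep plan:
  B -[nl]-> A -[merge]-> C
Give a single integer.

step 1: scan B: cost=120, card=120
step 2: join A via nl
    card(P join A) = 120*20/(20) = 120
    cost = 120 + 120*20 = 2520
step 3: join C via merge
    card(P join C) = 120*300/(3) = 12000
    cost = 2520 + 120*7 + 300*9 + 120 + 300 = 6480

6480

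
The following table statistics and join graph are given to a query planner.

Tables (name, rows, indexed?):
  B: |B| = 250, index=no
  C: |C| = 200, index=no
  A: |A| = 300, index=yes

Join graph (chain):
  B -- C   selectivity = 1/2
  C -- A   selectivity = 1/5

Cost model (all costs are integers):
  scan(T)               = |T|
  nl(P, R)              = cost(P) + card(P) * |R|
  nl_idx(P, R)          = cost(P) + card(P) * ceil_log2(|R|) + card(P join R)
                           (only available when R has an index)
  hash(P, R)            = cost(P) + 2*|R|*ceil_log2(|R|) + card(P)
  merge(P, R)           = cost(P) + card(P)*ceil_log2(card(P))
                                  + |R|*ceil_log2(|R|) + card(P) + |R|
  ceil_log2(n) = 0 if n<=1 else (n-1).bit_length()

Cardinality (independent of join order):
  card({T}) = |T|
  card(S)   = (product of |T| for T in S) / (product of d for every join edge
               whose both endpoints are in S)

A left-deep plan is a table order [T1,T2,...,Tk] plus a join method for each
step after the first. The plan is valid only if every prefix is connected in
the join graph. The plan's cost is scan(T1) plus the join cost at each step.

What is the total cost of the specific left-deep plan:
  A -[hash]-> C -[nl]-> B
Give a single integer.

3003800

step 1: scan A: cost=300, card=300
step 2: join C via hash
    card(P join C) = 300*200/(5) = 12000
    cost = 300 + 2*200*8 + 300 = 3800
step 3: join B via nl
    card(P join B) = 12000*250/(2) = 1500000
    cost = 3800 + 12000*250 = 3003800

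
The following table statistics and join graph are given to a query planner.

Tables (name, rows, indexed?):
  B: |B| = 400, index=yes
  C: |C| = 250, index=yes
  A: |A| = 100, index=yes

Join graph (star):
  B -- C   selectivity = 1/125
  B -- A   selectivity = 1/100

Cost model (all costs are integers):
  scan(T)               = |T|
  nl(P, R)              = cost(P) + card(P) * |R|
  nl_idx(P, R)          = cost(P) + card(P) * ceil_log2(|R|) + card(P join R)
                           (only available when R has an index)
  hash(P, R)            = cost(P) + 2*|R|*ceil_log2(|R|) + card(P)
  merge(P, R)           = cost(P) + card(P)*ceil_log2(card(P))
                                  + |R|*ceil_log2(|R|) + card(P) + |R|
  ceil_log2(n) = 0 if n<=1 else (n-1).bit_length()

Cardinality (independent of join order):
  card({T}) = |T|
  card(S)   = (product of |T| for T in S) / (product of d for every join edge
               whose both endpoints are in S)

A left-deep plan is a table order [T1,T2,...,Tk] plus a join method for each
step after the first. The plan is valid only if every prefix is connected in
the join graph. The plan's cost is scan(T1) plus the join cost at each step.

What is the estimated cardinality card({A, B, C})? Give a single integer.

Tables in S: A(100), B(400), C(250)
Edges inside S: B-C(d=125), B-A(d=100)
numerator = 100 * 400 * 250 = 10000000
denominator = 125 * 100 = 12500
card(S) = 10000000 / 12500 = 800

800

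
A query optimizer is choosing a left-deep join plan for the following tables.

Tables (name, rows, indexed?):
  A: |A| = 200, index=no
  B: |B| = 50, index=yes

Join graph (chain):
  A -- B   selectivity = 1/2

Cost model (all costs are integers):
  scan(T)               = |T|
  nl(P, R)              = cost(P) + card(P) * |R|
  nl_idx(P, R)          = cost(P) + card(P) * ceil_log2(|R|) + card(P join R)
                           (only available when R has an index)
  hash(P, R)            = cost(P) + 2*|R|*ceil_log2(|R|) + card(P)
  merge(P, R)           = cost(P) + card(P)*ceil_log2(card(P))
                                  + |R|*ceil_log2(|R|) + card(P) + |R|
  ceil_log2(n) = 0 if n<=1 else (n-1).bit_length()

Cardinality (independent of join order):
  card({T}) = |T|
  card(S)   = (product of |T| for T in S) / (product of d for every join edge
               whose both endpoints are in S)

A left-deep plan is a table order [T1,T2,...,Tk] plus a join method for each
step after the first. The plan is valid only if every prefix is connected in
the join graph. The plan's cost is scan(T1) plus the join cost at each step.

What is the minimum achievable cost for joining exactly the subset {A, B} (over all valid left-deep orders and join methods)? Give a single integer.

Selinger DP over subsets of {A,B}:
  {A}: scan cost=200, card=200
  {B}: scan cost=50, card=50
  {AB}: card=5000; try (B,hash)→1000, (A,merge)→2200, (B,merge)→2350, (A,hash)→3300, (B,nl_idx)→6400, (A,nl)→10050 …(+1); best=1000 via (B,hash)

1000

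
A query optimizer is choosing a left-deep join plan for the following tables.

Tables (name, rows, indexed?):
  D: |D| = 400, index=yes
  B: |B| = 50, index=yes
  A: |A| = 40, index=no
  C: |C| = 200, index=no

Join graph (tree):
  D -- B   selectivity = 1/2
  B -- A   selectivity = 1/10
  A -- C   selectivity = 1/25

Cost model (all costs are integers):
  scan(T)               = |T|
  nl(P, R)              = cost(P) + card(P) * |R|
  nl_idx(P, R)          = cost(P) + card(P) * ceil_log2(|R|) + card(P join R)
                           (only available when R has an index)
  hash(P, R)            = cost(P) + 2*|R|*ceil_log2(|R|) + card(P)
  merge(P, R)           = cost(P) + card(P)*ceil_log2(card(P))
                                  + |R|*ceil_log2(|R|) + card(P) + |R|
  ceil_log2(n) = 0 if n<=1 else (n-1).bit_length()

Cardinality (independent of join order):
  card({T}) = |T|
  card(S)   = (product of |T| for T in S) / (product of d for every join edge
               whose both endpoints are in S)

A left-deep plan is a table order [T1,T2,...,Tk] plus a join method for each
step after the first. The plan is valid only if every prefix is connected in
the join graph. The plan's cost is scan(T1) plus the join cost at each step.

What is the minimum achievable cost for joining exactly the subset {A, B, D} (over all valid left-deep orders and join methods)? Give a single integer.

6280

Selinger DP over subsets of {A,B,D}:
  {D}: scan cost=400, card=400
  {B}: scan cost=50, card=50
  {A}: scan cost=40, card=40
  {BD}: card=10000; try (B,hash)→1400, (D,merge)→4400, (B,merge)→4750, (D,hash)→7300, (D,nl_idx)→10500, (B,nl_idx)→12800 …(+2); best=1400 via (B,hash)
  {AB}: card=200; try (B,nl_idx)→480, (A,hash)→580, (B,merge)→670, (B,hash)→680, (A,merge)→680, (B,nl)→2040 …(+1); best=480 via (B,nl_idx)
  {ABD}: card=40000; try (D,merge)→6280, (D,hash)→7880, (A,hash)→11880, (D,nl_idx)→42280, (D,nl)→80480, (A,merge)→151680 …(+1); best=6280 via (D,merge)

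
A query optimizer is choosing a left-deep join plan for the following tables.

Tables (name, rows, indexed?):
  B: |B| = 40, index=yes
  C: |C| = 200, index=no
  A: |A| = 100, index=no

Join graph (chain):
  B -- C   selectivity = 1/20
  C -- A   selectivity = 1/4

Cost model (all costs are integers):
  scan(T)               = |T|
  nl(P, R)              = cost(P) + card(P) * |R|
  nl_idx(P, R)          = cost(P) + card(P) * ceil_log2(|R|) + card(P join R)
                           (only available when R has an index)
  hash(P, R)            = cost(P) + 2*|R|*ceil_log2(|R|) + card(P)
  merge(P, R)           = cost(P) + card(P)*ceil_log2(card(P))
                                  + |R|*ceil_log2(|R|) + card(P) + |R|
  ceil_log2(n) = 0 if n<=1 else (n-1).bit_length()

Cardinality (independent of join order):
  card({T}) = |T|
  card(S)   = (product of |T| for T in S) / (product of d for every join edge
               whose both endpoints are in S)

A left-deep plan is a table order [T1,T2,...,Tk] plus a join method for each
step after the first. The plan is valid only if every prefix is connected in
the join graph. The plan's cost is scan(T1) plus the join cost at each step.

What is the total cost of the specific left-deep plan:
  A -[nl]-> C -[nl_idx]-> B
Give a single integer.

60100

step 1: scan A: cost=100, card=100
step 2: join C via nl
    card(P join C) = 100*200/(4) = 5000
    cost = 100 + 100*200 = 20100
step 3: join B via nl_idx
    card(P join B) = 5000*40/(20) = 10000
    cost = 20100 + 5000*6 + 10000 = 60100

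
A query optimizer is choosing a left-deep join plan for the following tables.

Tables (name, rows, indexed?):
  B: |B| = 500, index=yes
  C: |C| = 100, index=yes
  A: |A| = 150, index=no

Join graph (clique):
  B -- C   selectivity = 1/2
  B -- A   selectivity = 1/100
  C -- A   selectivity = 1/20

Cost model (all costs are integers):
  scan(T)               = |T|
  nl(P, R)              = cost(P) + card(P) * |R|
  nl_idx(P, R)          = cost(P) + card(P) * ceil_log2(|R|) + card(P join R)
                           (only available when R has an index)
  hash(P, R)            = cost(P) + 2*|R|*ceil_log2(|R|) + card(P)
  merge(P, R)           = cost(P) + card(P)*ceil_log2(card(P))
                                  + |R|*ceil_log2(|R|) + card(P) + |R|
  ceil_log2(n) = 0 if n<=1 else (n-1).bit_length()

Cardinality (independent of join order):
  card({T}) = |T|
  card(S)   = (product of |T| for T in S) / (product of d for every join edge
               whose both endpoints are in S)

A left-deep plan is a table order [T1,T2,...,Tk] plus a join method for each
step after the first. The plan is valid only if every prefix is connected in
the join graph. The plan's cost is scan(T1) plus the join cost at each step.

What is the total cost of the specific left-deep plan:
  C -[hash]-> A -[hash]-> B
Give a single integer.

step 1: scan C: cost=100, card=100
step 2: join A via hash
    card(P join A) = 100*150/(20) = 750
    cost = 100 + 2*150*8 + 100 = 2600
step 3: join B via hash
    card(P join B) = 750*500/(2*100) = 1875
    cost = 2600 + 2*500*9 + 750 = 12350

12350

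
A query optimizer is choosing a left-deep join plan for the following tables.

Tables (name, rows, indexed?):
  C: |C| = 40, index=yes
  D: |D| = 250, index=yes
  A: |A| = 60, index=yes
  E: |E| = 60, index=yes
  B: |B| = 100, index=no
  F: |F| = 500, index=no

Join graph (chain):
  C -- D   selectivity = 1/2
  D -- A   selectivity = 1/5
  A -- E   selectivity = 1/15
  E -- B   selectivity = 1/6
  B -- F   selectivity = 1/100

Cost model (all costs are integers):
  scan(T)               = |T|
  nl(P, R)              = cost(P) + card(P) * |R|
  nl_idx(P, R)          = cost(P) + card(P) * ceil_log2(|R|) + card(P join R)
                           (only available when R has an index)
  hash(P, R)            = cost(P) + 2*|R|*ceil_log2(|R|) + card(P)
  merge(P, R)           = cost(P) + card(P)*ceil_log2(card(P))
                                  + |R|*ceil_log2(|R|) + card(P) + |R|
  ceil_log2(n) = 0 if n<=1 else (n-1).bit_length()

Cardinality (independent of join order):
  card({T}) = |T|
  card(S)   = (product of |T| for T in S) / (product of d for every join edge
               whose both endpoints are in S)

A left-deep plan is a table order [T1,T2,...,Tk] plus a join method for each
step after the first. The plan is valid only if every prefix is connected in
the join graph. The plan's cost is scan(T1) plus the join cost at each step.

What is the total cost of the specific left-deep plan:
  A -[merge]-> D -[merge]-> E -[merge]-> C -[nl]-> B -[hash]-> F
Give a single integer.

28231430

step 1: scan A: cost=60, card=60
step 2: join D via merge
    card(P join D) = 60*250/(5) = 3000
    cost = 60 + 60*6 + 250*8 + 60 + 250 = 2730
step 3: join E via merge
    card(P join E) = 3000*60/(15) = 12000
    cost = 2730 + 3000*12 + 60*6 + 3000 + 60 = 42150
step 4: join C via merge
    card(P join C) = 12000*40/(2) = 240000
    cost = 42150 + 12000*14 + 40*6 + 12000 + 40 = 222430
step 5: join B via nl
    card(P join B) = 240000*100/(6) = 4000000
    cost = 222430 + 240000*100 = 24222430
step 6: join F via hash
    card(P join F) = 4000000*500/(100) = 20000000
    cost = 24222430 + 2*500*9 + 4000000 = 28231430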